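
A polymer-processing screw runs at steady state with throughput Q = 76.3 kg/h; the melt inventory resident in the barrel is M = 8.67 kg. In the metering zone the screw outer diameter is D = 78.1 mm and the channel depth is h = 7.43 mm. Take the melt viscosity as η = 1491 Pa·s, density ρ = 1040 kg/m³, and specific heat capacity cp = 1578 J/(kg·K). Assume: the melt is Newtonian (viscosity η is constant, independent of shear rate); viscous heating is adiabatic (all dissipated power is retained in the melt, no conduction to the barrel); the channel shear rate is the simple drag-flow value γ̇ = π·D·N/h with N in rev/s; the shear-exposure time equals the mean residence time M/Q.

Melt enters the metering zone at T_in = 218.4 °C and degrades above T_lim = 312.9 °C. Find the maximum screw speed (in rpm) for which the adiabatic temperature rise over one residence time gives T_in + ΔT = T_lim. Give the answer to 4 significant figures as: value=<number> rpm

Convert throughput: Q = 76.3 kg/h = 76.3/3600 = 0.0211944 kg/s
t_res = M / Q_s = 8.67 ÷ 0.0211944 = 409.069 s
D = 78.1 mm = 0.0781 m;  h = 7.43 mm = 0.00743 m
Allowable rise: ΔT_a = T_lim − T_in = 312.9 − 218.4 = 94.5 K
γ̇_max² = ΔT_a·ρ·cp/(η·t_res) = 94.5·1040·1578/(1491·409.069) = 254.271 s⁻²
Take the square root: γ̇_max = √(254.271) = 15.9459 s⁻¹
N_max = γ̇_max h / (πD) = 15.9459·0.00743/(π·0.0781) = 0.482877 rev/s → ×60 = 28.9726 rpm

value=28.97 rpm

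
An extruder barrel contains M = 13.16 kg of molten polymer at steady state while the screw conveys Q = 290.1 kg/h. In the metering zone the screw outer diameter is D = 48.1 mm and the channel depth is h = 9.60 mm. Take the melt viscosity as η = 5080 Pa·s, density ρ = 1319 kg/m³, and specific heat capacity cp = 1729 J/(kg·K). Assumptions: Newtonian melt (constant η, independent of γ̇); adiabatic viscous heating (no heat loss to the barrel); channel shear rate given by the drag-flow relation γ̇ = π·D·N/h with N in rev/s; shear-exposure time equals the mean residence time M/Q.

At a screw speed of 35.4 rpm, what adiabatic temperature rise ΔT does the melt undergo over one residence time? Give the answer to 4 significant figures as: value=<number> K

value=31.38 K

Convert throughput: Q = 290.1 kg/h = 290.1/3600 = 0.0805833 kg/s
t_res = M / Q_s = 13.16 ÷ 0.0805833 = 163.309 s
Convert to SI: D = 0.0481 m, h = 0.0096 m, N = 35.4/60 = 0.59 rev/s
γ̇ = π D N / h = (π)(0.0481)(0.59) / 0.0096 = 9.28701 s⁻¹
ΔT = η·γ̇²·t_res/(ρ·cp) = [5080 × 9.28701² × 163.309] / [1319 × 1729] = 31.3752 K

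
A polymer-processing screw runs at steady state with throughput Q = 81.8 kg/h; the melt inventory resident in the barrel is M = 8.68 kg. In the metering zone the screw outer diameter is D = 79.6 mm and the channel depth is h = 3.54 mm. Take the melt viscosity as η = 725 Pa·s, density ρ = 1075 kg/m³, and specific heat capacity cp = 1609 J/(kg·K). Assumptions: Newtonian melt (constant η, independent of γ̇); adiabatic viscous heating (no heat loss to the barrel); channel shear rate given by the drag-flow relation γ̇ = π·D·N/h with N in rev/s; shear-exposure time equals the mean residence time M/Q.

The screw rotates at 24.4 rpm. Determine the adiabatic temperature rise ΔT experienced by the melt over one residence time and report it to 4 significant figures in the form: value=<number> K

Convert throughput: Q = 81.8 kg/h = 81.8/3600 = 0.0227222 kg/s
t_res = M / Q_s = 8.68 ÷ 0.0227222 = 382.005 s
D = 79.6 mm = 0.0796 m;  h = 3.54 mm = 0.00354 m;  N = 24.4 rpm / 60 = 0.406667 rev/s
γ̇ = π·D·N / h = π · 0.0796 · 0.406667 / 0.00354 = 28.7275 s⁻¹
Adiabatic rise: ΔT = η γ̇² t_res / (ρ cp) = 725·(28.7275)²·382.005 / (1075·1609) = 132.141 K

value=132.1 K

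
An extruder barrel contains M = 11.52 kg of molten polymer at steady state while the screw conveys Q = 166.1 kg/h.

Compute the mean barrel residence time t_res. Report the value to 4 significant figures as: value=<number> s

Convert throughput: Q = 166.1 kg/h = 166.1/3600 = 0.0461389 kg/s
t_res = M / Q_s = 11.52 / 0.0461389 = 249.681 s

value=249.7 s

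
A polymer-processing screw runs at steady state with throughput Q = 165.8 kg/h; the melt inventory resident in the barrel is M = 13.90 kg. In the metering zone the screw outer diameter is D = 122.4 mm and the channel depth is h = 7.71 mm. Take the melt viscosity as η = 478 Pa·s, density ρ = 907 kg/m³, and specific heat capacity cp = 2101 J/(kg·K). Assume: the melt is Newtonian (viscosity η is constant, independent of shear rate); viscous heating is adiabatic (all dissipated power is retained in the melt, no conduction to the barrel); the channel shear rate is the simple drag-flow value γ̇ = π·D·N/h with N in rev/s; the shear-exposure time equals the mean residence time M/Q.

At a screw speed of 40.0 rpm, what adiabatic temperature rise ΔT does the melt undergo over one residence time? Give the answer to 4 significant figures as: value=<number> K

value=83.69 K

Throughput in SI: Q_s = 165.8 kg/h ÷ 3600 s/h = 0.0460556 kg/s
Mean residence time: t_res = M/Q_s = 13.90 kg / 0.0460556 kg/s = 301.809 s
Geometry in metres: D = 122.4 mm → 0.1224 m, h = 7.71 mm → 0.00771 m; screw speed N = 40.0 rpm = 0.666667 rev/s
Shear rate: γ̇ = πDN/h = π·0.1224·0.666667/0.00771 = 33.2495 s⁻¹
ΔT = η·γ̇²·t_res/(ρ·cp) = [478 × 33.2495² × 301.809] / [907 × 2101] = 83.6948 K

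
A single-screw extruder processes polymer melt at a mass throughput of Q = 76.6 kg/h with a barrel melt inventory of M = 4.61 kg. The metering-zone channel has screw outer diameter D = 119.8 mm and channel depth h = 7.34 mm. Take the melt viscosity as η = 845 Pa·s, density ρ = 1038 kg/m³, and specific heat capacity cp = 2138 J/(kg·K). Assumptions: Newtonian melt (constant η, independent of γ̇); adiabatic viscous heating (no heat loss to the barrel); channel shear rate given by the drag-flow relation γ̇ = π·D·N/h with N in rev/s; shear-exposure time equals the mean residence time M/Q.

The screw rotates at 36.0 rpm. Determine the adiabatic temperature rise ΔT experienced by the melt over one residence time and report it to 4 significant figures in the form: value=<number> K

value=78.08 K

Throughput in SI: Q_s = 76.6 kg/h ÷ 3600 s/h = 0.0212778 kg/s
t_res = M / Q_s = 4.61 / 0.0212778 = 216.658 s
Convert to SI: D = 0.1198 m, h = 0.00734 m, N = 36.0/60 = 0.6 rev/s
γ̇ = π·D·N / h = π · 0.1198 · 0.6 / 0.00734 = 30.7654 s⁻¹
ΔT = η·γ̇²·t_res / (ρ·cp) = 845 · (30.7654)² · 216.658 / (1038 · 2138) = 78.0818 K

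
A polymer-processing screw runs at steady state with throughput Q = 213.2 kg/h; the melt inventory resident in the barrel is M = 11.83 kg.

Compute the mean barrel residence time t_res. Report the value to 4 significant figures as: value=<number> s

value=199.8 s

Q_s = Q / 3600 = 213.2 / 3600 = 0.0592222 kg/s
t_res = M / Q_s = 11.83 ÷ 0.0592222 = 199.756 s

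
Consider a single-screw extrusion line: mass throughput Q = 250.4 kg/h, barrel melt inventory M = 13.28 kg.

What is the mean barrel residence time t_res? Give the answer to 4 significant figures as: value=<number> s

Q_s = Q / 3600 = 250.4 / 3600 = 0.0695556 kg/s
t_res = M / Q_s = 13.28 / 0.0695556 = 190.927 s

value=190.9 s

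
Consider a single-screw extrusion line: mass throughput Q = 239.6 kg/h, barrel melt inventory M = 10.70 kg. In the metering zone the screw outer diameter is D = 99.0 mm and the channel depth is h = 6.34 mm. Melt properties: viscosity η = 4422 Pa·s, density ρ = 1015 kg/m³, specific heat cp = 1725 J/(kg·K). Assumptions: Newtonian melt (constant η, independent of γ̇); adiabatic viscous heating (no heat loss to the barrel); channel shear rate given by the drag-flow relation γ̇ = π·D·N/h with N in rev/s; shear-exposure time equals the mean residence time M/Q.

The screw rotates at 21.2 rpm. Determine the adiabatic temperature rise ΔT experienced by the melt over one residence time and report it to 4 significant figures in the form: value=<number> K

value=122.0 K

Throughput in SI: Q_s = 239.6 kg/h ÷ 3600 s/h = 0.0665556 kg/s
Mean residence time: t_res = M/Q_s = 10.70 kg / 0.0665556 kg/s = 160.768 s
Convert to SI: D = 0.099 m, h = 0.00634 m, N = 21.2/60 = 0.353333 rev/s
Shear rate: γ̇ = πDN/h = π·0.099·0.353333/0.00634 = 17.3333 s⁻¹
Adiabatic rise: ΔT = η γ̇² t_res / (ρ cp) = 4422·(17.3333)²·160.768 / (1015·1725) = 121.99 K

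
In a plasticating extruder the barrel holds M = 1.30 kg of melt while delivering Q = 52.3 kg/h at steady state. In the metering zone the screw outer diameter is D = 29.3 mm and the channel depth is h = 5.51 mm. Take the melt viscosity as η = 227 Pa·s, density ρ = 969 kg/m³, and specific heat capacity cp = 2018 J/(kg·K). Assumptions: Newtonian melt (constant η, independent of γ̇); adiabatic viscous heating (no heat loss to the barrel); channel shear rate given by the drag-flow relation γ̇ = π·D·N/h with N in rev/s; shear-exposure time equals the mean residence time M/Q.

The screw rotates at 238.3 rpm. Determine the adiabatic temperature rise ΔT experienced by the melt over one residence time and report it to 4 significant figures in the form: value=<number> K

value=45.73 K

Convert throughput: Q = 52.3 kg/h = 52.3/3600 = 0.0145278 kg/s
Mean residence time: t_res = M/Q_s = 1.30 kg / 0.0145278 kg/s = 89.4837 s
D = 29.3 mm = 0.0293 m;  h = 5.51 mm = 0.00551 m;  N = 238.3 rpm / 60 = 3.97167 rev/s
γ̇ = π D N / h = (π)(0.0293)(3.97167) / 0.00551 = 66.3497 s⁻¹
Adiabatic rise: ΔT = η γ̇² t_res / (ρ cp) = 227·(66.3497)²·89.4837 / (969·2018) = 45.7301 K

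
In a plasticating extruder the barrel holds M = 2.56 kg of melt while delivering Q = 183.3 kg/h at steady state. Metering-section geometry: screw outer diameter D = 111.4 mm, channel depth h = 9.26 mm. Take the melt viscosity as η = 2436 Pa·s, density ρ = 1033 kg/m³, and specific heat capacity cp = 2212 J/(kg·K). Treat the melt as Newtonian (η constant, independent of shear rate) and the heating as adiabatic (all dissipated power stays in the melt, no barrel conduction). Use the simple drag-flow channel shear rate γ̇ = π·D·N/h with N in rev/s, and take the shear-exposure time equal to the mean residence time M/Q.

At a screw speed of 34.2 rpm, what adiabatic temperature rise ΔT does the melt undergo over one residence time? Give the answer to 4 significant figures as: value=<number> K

Q_s = Q / 3600 = 183.3 / 3600 = 0.0509167 kg/s
t_res = M / Q_s = 2.56 ÷ 0.0509167 = 50.2782 s
Convert to SI: D = 0.1114 m, h = 0.00926 m, N = 34.2/60 = 0.57 rev/s
Shear rate: γ̇ = πDN/h = π·0.1114·0.57/0.00926 = 21.5426 s⁻¹
ΔT = η·γ̇²·t_res / (ρ·cp) = 2436 · (21.5426)² · 50.2782 / (1033 · 2212) = 24.8754 K

value=24.88 K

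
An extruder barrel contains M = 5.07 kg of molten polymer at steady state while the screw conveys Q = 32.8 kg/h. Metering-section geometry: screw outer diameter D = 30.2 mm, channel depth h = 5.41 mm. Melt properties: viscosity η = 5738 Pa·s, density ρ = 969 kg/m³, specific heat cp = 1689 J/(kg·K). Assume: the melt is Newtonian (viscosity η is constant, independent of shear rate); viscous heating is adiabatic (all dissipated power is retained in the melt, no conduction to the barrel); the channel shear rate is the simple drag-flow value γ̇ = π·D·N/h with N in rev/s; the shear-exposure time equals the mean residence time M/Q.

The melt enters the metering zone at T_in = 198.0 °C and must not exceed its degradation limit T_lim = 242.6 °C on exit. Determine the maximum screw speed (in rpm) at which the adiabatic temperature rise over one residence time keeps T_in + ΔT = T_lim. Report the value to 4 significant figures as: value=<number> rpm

value=16.36 rpm

Q_s = Q / 3600 = 32.8 / 3600 = 0.00911111 kg/s
t_res = M / Q_s = 5.07 / 0.00911111 = 556.463 s
Geometry in SI: D = 30.2 mm → 0.0302 m, h = 5.41 mm → 0.00541 m
ΔT_a = T_lim − T_in = 242.6 °C − 198.0 °C = 44.6 K
γ̇_max² = ΔT_a·ρ·cp/(η·t_res) = 44.6·969·1689/(5738·556.463) = 22.8608 s⁻²
γ̇_max = √22.8608 = 4.7813 s⁻¹
N_max = γ̇_max h / (πD) = 4.7813·0.00541/(π·0.0302) = 0.272638 rev/s → ×60 = 16.3583 rpm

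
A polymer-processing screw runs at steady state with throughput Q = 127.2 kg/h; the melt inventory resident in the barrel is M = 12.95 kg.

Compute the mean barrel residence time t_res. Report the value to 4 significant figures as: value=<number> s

value=366.5 s

Convert throughput: Q = 127.2 kg/h = 127.2/3600 = 0.0353333 kg/s
t_res = M / Q_s = 12.95 ÷ 0.0353333 = 366.509 s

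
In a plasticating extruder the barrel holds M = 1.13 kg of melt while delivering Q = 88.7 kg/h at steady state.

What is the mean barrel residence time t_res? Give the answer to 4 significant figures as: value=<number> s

value=45.86 s

Throughput in SI: Q_s = 88.7 kg/h ÷ 3600 s/h = 0.0246389 kg/s
Mean residence time: t_res = M/Q_s = 1.13 kg / 0.0246389 kg/s = 45.8625 s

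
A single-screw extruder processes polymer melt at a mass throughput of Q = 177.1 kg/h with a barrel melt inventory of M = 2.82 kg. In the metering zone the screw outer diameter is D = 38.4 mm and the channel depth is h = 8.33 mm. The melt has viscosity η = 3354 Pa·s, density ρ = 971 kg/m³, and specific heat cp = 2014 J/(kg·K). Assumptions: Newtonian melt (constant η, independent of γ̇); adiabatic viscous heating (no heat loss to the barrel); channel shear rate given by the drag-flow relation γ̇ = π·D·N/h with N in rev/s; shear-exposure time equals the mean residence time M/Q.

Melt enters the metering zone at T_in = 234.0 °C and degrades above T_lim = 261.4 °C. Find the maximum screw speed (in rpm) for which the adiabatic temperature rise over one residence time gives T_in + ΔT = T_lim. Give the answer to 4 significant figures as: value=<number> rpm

Throughput in SI: Q_s = 177.1 kg/h ÷ 3600 s/h = 0.0491944 kg/s
Mean residence time: t_res = M/Q_s = 2.82 kg / 0.0491944 kg/s = 57.3235 s
Convert to metres: D = 0.0384 m, h = 0.00833 m
ΔT_a = T_lim − T_in = 261.4 − 234.0 = 27.4 K
γ̇_max² = ΔT_a·ρ·cp / (η·t_res) = [27.4 × 971 × 2014] / [3354 × 57.3235] = 278.698 s⁻²
γ̇_max = sqrt(278.698) = 16.6942 s⁻¹
N_max = γ̇_max·h / (π·D) = 16.6942 · 0.00833 / (π · 0.0384) = 1.15274 rev/s = 69.1643 rpm

value=69.16 rpm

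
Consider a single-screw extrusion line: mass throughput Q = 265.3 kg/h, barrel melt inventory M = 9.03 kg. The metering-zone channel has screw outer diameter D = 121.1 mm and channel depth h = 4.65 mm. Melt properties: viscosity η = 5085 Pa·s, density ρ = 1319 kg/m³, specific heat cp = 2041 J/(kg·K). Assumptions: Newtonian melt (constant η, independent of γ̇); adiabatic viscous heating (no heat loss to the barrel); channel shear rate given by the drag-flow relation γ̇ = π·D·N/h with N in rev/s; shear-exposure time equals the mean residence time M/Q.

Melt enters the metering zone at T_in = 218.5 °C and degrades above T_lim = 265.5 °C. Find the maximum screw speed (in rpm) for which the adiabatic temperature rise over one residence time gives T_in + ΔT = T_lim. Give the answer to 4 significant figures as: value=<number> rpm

Q_s = Q / 3600 = 265.3 / 3600 = 0.0736944 kg/s
t_res = M / Q_s = 9.03 ÷ 0.0736944 = 122.533 s
D = 121.1 mm = 0.1211 m;  h = 4.65 mm = 0.00465 m
Allowable rise: ΔT_a = T_lim − T_in = 265.5 − 218.5 = 47 K
γ̇_max² = ΔT_a·ρ·cp / (η·t_res) = [47 × 1319 × 2041] / [5085 × 122.533] = 203.068 s⁻²
γ̇_max = √203.068 = 14.2502 s⁻¹
N_max = γ̇_max·h / (π·D) = 14.2502 · 0.00465 / (π · 0.1211) = 0.174173 rev/s = 10.4504 rpm

value=10.45 rpm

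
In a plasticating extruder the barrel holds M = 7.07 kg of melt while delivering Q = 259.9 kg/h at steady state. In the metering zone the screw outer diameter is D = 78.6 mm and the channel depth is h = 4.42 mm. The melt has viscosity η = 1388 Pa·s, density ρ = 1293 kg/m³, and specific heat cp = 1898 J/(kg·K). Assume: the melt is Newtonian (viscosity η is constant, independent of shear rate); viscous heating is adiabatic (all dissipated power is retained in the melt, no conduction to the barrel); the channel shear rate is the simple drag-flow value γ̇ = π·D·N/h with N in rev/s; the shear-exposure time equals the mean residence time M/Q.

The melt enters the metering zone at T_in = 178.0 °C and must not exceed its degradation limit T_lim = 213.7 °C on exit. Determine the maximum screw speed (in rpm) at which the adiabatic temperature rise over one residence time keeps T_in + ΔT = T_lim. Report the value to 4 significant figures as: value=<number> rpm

value=27.27 rpm

Convert throughput: Q = 259.9 kg/h = 259.9/3600 = 0.0721944 kg/s
Mean residence time: t_res = M/Q_s = 7.07 kg / 0.0721944 kg/s = 97.93 s
D = 78.6 mm = 0.0786 m;  h = 4.42 mm = 0.00442 m
ΔT_a = T_lim − T_in = 213.7 − 178.0 = 35.7 K
γ̇_max² = ΔT_a·ρ·cp / (η·t_res) = [35.7 × 1293 × 1898] / [1388 × 97.93] = 644.552 s⁻²
γ̇_max = √644.552 = 25.388 s⁻¹
Solve γ̇ = πDN/h for N: N_max = γ̇_max·h/(π·D) = 25.388 × 0.00442 / (π × 0.0786) = 0.454442 rev/s = 27.2665 rpm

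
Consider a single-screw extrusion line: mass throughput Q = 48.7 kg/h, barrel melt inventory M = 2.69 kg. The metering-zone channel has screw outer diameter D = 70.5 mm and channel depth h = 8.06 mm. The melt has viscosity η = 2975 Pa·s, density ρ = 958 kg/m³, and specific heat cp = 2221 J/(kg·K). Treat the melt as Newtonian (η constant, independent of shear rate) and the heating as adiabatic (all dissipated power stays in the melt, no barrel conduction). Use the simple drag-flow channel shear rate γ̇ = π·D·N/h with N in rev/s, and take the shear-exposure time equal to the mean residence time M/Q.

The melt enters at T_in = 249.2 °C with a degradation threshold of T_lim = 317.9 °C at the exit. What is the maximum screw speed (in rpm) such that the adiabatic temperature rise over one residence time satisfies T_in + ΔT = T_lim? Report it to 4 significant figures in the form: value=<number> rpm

Convert throughput: Q = 48.7 kg/h = 48.7/3600 = 0.0135278 kg/s
t_res = M / Q_s = 2.69 / 0.0135278 = 198.85 s
Geometry in SI: D = 70.5 mm → 0.0705 m, h = 8.06 mm → 0.00806 m
ΔT_a = T_lim − T_in = 317.9 °C − 249.2 °C = 68.7 K
γ̇_max² = ΔT_a·ρ·cp / (η·t_res) = [68.7 × 958 × 2221] / [2975 × 198.85] = 247.092 s⁻²
Take the square root: γ̇_max = √(247.092) = 15.7191 s⁻¹
N_max = γ̇_max·h / (π·D) = 15.7191 · 0.00806 / (π · 0.0705) = 0.572038 rev/s = 34.3223 rpm

value=34.32 rpm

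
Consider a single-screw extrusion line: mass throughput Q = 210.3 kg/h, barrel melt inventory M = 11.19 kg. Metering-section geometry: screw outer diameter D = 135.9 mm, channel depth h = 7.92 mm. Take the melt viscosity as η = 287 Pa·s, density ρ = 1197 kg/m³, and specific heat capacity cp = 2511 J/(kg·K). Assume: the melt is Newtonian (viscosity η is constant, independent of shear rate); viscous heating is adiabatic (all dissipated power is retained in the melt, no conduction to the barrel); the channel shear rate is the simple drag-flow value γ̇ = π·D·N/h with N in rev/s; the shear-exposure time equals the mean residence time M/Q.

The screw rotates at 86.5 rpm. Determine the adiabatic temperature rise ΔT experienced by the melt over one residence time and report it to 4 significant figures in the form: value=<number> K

value=110.5 K

Q_s = Q / 3600 = 210.3 / 3600 = 0.0584167 kg/s
Mean residence time: t_res = M/Q_s = 11.19 kg / 0.0584167 kg/s = 191.555 s
Geometry in metres: D = 135.9 mm → 0.1359 m, h = 7.92 mm → 0.00792 m; screw speed N = 86.5 rpm = 1.44167 rev/s
γ̇ = π D N / h = (π)(0.1359)(1.44167) / 0.00792 = 77.7157 s⁻¹
Adiabatic rise: ΔT = η γ̇² t_res / (ρ cp) = 287·(77.7157)²·191.555 / (1197·2511) = 110.472 K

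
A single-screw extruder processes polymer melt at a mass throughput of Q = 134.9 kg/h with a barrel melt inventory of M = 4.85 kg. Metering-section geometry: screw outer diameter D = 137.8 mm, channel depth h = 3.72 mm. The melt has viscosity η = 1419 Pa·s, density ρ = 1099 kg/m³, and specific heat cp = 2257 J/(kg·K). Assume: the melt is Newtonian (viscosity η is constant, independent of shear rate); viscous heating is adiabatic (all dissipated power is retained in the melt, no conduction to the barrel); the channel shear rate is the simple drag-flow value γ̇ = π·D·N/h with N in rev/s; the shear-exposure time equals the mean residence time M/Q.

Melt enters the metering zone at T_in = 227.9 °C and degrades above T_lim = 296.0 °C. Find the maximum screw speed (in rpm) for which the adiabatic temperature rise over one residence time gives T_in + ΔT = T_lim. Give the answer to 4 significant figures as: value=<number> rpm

Throughput in SI: Q_s = 134.9 kg/h ÷ 3600 s/h = 0.0374722 kg/s
t_res = M / Q_s = 4.85 ÷ 0.0374722 = 129.429 s
Convert to metres: D = 0.1378 m, h = 0.00372 m
ΔT_a = T_lim − T_in = 296.0 °C − 227.9 °C = 68.1 K
γ̇_max² = ΔT_a·ρ·cp/(η·t_res) = 68.1·1099·2257/(1419·129.429) = 919.733 s⁻²
Take the square root: γ̇_max = √(919.733) = 30.3271 s⁻¹
Solve γ̇ = πDN/h for N: N_max = γ̇_max·h/(π·D) = 30.3271 × 0.00372 / (π × 0.1378) = 0.2606 rev/s = 15.636 rpm

value=15.64 rpm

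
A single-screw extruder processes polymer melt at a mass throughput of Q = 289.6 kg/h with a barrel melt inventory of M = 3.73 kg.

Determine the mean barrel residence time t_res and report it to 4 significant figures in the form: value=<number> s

value=46.37 s

Convert throughput: Q = 289.6 kg/h = 289.6/3600 = 0.0804444 kg/s
t_res = M / Q_s = 3.73 / 0.0804444 = 46.3674 s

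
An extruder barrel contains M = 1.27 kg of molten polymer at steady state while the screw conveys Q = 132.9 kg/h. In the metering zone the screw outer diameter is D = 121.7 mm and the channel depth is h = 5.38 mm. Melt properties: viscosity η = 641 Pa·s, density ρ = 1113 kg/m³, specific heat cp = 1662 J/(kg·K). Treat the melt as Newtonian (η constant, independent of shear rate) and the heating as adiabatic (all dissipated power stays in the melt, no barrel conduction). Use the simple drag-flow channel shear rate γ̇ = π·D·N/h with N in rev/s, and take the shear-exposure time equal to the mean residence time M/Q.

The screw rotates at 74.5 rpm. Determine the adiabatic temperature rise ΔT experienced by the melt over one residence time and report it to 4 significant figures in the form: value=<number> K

Convert throughput: Q = 132.9 kg/h = 132.9/3600 = 0.0369167 kg/s
t_res = M / Q_s = 1.27 ÷ 0.0369167 = 34.4018 s
D = 121.7 mm = 0.1217 m;  h = 5.38 mm = 0.00538 m;  N = 74.5 rpm / 60 = 1.24167 rev/s
γ̇ = π·D·N / h = π · 0.1217 · 1.24167 / 0.00538 = 88.2395 s⁻¹
Adiabatic rise: ΔT = η γ̇² t_res / (ρ cp) = 641·(88.2395)²·34.4018 / (1113·1662) = 92.8196 K

value=92.82 K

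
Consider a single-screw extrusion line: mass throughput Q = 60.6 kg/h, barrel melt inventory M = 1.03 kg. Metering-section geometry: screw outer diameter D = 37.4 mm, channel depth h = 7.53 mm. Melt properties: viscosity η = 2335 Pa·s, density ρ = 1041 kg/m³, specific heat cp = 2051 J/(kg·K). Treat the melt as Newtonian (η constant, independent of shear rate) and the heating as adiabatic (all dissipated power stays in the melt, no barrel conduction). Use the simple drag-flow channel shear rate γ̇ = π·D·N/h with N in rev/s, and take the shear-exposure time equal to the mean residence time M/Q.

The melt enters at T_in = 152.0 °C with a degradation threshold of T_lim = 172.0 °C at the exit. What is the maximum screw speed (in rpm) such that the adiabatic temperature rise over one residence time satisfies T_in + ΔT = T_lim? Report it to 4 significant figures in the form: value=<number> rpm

Convert throughput: Q = 60.6 kg/h = 60.6/3600 = 0.0168333 kg/s
Mean residence time: t_res = M/Q_s = 1.03 kg / 0.0168333 kg/s = 61.1881 s
Convert to metres: D = 0.0374 m, h = 0.00753 m
ΔT_a = T_lim − T_in = 172.0 − 152.0 = 20 K
Invert ΔT = ηγ̇²t_res/(ρcp) for γ̇: γ̇_max² = ΔT_a ρ cp / (η t_res) = 20·1041·2051 / (2335·61.1881) = 298.877 s⁻²
γ̇_max = sqrt(298.877) = 17.2881 s⁻¹
Solve γ̇ = πDN/h for N: N_max = γ̇_max·h/(π·D) = 17.2881 × 0.00753 / (π × 0.0374) = 1.10795 rev/s = 66.4769 rpm

value=66.48 rpm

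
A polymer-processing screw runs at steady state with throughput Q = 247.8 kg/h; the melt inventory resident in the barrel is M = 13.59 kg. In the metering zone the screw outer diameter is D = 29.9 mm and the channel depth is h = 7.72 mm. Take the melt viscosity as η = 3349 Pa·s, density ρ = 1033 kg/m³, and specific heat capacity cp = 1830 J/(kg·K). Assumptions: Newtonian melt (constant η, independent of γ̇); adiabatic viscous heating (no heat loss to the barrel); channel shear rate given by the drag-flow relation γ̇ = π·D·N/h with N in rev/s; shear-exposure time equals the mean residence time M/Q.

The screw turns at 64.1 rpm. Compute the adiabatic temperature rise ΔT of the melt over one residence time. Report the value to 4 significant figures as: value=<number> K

value=59.10 K

Convert throughput: Q = 247.8 kg/h = 247.8/3600 = 0.0688333 kg/s
t_res = M / Q_s = 13.59 / 0.0688333 = 197.433 s
Geometry in metres: D = 29.9 mm → 0.0299 m, h = 7.72 mm → 0.00772 m; screw speed N = 64.1 rpm = 1.06833 rev/s
γ̇ = π D N / h = (π)(0.0299)(1.06833) / 0.00772 = 12.999 s⁻¹
ΔT = η·γ̇²·t_res/(ρ·cp) = [3349 × 12.999² × 197.433] / [1033 × 1830] = 59.1024 K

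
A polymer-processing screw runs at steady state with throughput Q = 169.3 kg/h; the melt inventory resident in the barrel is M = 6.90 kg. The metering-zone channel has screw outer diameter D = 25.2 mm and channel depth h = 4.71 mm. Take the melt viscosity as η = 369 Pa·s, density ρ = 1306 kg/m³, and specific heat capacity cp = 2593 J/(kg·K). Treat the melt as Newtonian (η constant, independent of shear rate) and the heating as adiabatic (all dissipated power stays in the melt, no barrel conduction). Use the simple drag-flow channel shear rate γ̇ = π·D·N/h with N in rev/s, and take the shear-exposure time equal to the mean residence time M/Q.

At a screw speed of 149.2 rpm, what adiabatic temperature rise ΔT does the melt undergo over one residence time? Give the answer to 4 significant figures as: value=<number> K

Convert throughput: Q = 169.3 kg/h = 169.3/3600 = 0.0470278 kg/s
Mean residence time: t_res = M/Q_s = 6.90 kg / 0.0470278 kg/s = 146.722 s
Convert to SI: D = 0.0252 m, h = 0.00471 m, N = 149.2/60 = 2.48667 rev/s
Shear rate: γ̇ = πDN/h = π·0.0252·2.48667/0.00471 = 41.7972 s⁻¹
Adiabatic rise: ΔT = η γ̇² t_res / (ρ cp) = 369·(41.7972)²·146.722 / (1306·2593) = 27.9299 K

value=27.93 K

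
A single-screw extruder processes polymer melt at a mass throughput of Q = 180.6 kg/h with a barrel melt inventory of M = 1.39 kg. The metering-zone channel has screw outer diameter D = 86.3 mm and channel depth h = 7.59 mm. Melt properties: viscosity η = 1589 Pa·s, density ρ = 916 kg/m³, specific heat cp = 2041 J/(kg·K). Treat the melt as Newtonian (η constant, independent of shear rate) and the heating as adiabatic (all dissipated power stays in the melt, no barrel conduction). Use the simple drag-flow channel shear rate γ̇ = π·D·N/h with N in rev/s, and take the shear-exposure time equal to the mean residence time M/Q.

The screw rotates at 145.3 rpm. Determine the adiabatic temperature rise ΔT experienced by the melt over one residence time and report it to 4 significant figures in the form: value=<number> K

Convert throughput: Q = 180.6 kg/h = 180.6/3600 = 0.0501667 kg/s
Mean residence time: t_res = M/Q_s = 1.39 kg / 0.0501667 kg/s = 27.7076 s
D = 86.3 mm = 0.0863 m;  h = 7.59 mm = 0.00759 m;  N = 145.3 rpm / 60 = 2.42167 rev/s
γ̇ = π·D·N / h = π · 0.0863 · 2.42167 / 0.00759 = 86.5034 s⁻¹
ΔT = η·γ̇²·t_res / (ρ·cp) = 1589 · (86.5034)² · 27.7076 / (916 · 2041) = 176.218 K

value=176.2 K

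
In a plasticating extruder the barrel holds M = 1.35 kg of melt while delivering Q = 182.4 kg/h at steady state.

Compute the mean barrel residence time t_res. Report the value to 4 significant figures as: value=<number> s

value=26.64 s

Convert throughput: Q = 182.4 kg/h = 182.4/3600 = 0.0506667 kg/s
Mean residence time: t_res = M/Q_s = 1.35 kg / 0.0506667 kg/s = 26.6447 s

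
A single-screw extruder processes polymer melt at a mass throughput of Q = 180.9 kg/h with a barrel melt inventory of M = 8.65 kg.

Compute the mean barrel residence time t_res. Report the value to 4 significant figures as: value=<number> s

Throughput in SI: Q_s = 180.9 kg/h ÷ 3600 s/h = 0.05025 kg/s
t_res = M / Q_s = 8.65 ÷ 0.05025 = 172.139 s

value=172.1 s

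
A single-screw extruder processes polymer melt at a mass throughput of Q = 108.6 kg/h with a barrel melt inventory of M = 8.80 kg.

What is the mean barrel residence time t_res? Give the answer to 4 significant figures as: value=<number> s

Q_s = Q / 3600 = 108.6 / 3600 = 0.0301667 kg/s
t_res = M / Q_s = 8.80 ÷ 0.0301667 = 291.713 s

value=291.7 s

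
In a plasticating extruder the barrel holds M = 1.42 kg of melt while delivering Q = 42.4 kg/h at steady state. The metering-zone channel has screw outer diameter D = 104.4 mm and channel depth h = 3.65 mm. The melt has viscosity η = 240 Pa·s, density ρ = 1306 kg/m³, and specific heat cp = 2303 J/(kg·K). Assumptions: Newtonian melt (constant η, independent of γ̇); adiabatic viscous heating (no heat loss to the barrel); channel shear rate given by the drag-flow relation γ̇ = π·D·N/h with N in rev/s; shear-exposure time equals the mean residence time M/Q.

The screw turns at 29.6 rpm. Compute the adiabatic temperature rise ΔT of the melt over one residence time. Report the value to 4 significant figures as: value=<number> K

Q_s = Q / 3600 = 42.4 / 3600 = 0.0117778 kg/s
t_res = M / Q_s = 1.42 ÷ 0.0117778 = 120.566 s
Convert to SI: D = 0.1044 m, h = 0.00365 m, N = 29.6/60 = 0.493333 rev/s
γ̇ = π·D·N / h = π · 0.1044 · 0.493333 / 0.00365 = 44.33 s⁻¹
ΔT = η·γ̇²·t_res/(ρ·cp) = [240 × 44.33² × 120.566] / [1306 × 2303] = 18.9058 K

value=18.91 K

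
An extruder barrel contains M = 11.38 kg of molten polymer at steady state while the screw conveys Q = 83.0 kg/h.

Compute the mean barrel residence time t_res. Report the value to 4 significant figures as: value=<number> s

value=493.6 s

Throughput in SI: Q_s = 83.0 kg/h ÷ 3600 s/h = 0.0230556 kg/s
Mean residence time: t_res = M/Q_s = 11.38 kg / 0.0230556 kg/s = 493.59 s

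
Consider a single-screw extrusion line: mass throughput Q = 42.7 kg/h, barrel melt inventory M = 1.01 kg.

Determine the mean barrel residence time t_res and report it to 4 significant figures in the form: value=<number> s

value=85.15 s

Q_s = Q / 3600 = 42.7 / 3600 = 0.0118611 kg/s
t_res = M / Q_s = 1.01 / 0.0118611 = 85.1522 s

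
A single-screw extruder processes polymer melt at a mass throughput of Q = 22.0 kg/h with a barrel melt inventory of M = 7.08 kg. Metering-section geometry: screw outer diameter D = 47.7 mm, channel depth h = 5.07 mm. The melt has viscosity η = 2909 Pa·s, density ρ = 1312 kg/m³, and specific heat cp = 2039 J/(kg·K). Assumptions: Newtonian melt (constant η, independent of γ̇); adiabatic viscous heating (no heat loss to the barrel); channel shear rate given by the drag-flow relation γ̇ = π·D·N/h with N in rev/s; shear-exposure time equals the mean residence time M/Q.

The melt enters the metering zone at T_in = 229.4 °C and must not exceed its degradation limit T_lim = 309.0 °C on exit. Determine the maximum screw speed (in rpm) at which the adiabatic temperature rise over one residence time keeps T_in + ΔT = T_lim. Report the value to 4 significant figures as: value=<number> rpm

value=16.14 rpm

Convert throughput: Q = 22.0 kg/h = 22.0/3600 = 0.00611111 kg/s
t_res = M / Q_s = 7.08 ÷ 0.00611111 = 1158.55 s
Convert to metres: D = 0.0477 m, h = 0.00507 m
ΔT_a = T_lim − T_in = 309.0 °C − 229.4 °C = 79.6 K
γ̇_max² = ΔT_a·ρ·cp/(η·t_res) = 79.6·1312·2039/(2909·1158.55) = 63.184 s⁻²
γ̇_max = √63.184 = 7.94884 s⁻¹
N_max = γ̇_max·h / (π·D) = 7.94884 · 0.00507 / (π · 0.0477) = 0.268933 rev/s = 16.136 rpm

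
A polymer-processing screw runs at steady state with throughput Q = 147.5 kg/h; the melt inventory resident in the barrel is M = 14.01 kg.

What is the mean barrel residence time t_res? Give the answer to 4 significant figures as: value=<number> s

value=341.9 s

Q_s = Q / 3600 = 147.5 / 3600 = 0.0409722 kg/s
t_res = M / Q_s = 14.01 / 0.0409722 = 341.939 s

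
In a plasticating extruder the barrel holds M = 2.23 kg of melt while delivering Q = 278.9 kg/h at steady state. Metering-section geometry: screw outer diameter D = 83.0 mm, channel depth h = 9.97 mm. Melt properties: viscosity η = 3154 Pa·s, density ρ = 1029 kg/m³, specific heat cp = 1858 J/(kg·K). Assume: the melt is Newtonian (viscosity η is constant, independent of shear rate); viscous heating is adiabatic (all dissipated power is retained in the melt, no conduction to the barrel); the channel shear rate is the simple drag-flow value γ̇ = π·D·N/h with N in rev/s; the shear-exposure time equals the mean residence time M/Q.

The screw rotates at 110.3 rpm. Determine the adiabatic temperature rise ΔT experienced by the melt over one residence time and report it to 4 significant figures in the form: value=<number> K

value=109.8 K

Throughput in SI: Q_s = 278.9 kg/h ÷ 3600 s/h = 0.0774722 kg/s
t_res = M / Q_s = 2.23 ÷ 0.0774722 = 28.7845 s
D = 83.0 mm = 0.083 m;  h = 9.97 mm = 0.00997 m;  N = 110.3 rpm / 60 = 1.83833 rev/s
γ̇ = π·D·N / h = π · 0.083 · 1.83833 / 0.00997 = 48.0792 s⁻¹
Adiabatic rise: ΔT = η γ̇² t_res / (ρ cp) = 3154·(48.0792)²·28.7845 / (1029·1858) = 109.767 K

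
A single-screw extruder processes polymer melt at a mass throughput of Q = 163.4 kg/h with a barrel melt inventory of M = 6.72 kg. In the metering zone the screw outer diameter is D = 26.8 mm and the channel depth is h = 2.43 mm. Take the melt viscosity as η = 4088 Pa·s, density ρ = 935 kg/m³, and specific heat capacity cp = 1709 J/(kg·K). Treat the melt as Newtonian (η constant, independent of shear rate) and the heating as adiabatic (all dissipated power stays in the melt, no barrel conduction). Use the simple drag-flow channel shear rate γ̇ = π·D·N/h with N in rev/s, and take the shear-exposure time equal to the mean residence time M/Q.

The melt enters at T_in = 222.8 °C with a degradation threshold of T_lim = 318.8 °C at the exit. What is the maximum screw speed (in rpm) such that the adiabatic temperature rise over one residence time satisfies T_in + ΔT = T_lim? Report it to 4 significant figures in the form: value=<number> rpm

value=27.57 rpm

Convert throughput: Q = 163.4 kg/h = 163.4/3600 = 0.0453889 kg/s
t_res = M / Q_s = 6.72 ÷ 0.0453889 = 148.054 s
Convert to metres: D = 0.0268 m, h = 0.00243 m
Allowable rise: ΔT_a = T_lim − T_in = 318.8 − 222.8 = 96 K
γ̇_max² = ΔT_a·ρ·cp / (η·t_res) = [96 × 935 × 1709] / [4088 × 148.054] = 253.451 s⁻²
γ̇_max = sqrt(253.451) = 15.9201 s⁻¹
Solve γ̇ = πDN/h for N: N_max = γ̇_max·h/(π·D) = 15.9201 × 0.00243 / (π × 0.0268) = 0.459482 rev/s = 27.5689 rpm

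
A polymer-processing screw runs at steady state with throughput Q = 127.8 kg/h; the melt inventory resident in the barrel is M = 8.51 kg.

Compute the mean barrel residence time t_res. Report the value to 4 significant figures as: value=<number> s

Throughput in SI: Q_s = 127.8 kg/h ÷ 3600 s/h = 0.0355 kg/s
t_res = M / Q_s = 8.51 ÷ 0.0355 = 239.718 s

value=239.7 s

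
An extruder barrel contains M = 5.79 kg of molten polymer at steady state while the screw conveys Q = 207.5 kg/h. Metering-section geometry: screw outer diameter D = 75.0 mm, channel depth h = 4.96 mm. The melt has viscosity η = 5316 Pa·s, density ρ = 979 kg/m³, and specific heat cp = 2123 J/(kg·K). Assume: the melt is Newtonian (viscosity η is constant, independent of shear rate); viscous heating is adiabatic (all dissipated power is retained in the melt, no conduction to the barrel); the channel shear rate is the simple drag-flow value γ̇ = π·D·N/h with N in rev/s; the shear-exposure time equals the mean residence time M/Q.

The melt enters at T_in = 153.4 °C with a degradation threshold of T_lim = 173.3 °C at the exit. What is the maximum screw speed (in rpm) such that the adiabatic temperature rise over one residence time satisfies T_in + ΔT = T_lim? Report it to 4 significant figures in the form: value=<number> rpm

value=11.12 rpm

Convert throughput: Q = 207.5 kg/h = 207.5/3600 = 0.0576389 kg/s
t_res = M / Q_s = 5.79 / 0.0576389 = 100.453 s
Geometry in SI: D = 75.0 mm → 0.075 m, h = 4.96 mm → 0.00496 m
ΔT_a = T_lim − T_in = 173.3 °C − 153.4 °C = 19.9 K
γ̇_max² = ΔT_a·ρ·cp/(η·t_res) = 19.9·979·2123/(5316·100.453) = 77.4529 s⁻²
γ̇_max = √77.4529 = 8.80073 s⁻¹
Solve γ̇ = πDN/h for N: N_max = γ̇_max·h/(π·D) = 8.80073 × 0.00496 / (π × 0.075) = 0.185263 rev/s = 11.1158 rpm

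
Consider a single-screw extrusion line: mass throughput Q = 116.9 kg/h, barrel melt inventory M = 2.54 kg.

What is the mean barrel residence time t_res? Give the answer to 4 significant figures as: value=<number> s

value=78.22 s

Convert throughput: Q = 116.9 kg/h = 116.9/3600 = 0.0324722 kg/s
t_res = M / Q_s = 2.54 / 0.0324722 = 78.2207 s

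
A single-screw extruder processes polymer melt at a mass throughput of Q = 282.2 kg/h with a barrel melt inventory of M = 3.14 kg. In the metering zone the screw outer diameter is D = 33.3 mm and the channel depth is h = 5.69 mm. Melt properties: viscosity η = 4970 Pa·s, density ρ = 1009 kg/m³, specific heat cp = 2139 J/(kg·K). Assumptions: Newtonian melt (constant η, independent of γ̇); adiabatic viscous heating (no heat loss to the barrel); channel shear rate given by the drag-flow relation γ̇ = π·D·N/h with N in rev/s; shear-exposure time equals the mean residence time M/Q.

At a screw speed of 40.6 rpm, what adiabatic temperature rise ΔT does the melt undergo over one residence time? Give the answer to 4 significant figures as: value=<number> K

value=14.28 K

Q_s = Q / 3600 = 282.2 / 3600 = 0.0783889 kg/s
t_res = M / Q_s = 3.14 ÷ 0.0783889 = 40.0567 s
D = 33.3 mm = 0.0333 m;  h = 5.69 mm = 0.00569 m;  N = 40.6 rpm / 60 = 0.676667 rev/s
γ̇ = π D N / h = (π)(0.0333)(0.676667) / 0.00569 = 12.441 s⁻¹
ΔT = η·γ̇²·t_res/(ρ·cp) = [4970 × 12.441² × 40.0567] / [1009 × 2139] = 14.2772 K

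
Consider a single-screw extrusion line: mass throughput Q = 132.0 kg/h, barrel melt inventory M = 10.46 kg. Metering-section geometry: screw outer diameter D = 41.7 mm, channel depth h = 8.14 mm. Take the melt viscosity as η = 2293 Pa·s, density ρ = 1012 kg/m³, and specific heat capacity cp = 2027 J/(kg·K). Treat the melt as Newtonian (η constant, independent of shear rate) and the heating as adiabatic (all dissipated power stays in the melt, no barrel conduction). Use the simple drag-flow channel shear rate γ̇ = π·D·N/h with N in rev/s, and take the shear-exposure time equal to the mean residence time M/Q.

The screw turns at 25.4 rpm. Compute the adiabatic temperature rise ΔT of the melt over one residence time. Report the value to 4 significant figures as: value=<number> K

value=14.80 K

Throughput in SI: Q_s = 132.0 kg/h ÷ 3600 s/h = 0.0366667 kg/s
Mean residence time: t_res = M/Q_s = 10.46 kg / 0.0366667 kg/s = 285.273 s
D = 41.7 mm = 0.0417 m;  h = 8.14 mm = 0.00814 m;  N = 25.4 rpm / 60 = 0.423333 rev/s
Shear rate: γ̇ = πDN/h = π·0.0417·0.423333/0.00814 = 6.81309 s⁻¹
ΔT = η·γ̇²·t_res / (ρ·cp) = 2293 · (6.81309)² · 285.273 / (1012 · 2027) = 14.8019 K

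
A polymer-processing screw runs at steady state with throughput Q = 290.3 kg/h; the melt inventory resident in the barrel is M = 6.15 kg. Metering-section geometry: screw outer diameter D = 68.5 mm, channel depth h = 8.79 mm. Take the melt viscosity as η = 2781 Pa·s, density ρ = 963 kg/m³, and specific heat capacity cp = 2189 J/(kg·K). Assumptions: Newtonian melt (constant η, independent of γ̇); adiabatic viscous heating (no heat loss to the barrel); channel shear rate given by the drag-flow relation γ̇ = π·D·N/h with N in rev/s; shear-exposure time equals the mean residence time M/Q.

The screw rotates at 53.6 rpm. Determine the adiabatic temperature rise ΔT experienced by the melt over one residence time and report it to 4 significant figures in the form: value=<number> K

Q_s = Q / 3600 = 290.3 / 3600 = 0.0806389 kg/s
Mean residence time: t_res = M/Q_s = 6.15 kg / 0.0806389 kg/s = 76.2659 s
Geometry in metres: D = 68.5 mm → 0.0685 m, h = 8.79 mm → 0.00879 m; screw speed N = 53.6 rpm = 0.893333 rev/s
γ̇ = π·D·N / h = π · 0.0685 · 0.893333 / 0.00879 = 21.8708 s⁻¹
Adiabatic rise: ΔT = η γ̇² t_res / (ρ cp) = 2781·(21.8708)²·76.2659 / (963·2189) = 48.1271 K

value=48.13 K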